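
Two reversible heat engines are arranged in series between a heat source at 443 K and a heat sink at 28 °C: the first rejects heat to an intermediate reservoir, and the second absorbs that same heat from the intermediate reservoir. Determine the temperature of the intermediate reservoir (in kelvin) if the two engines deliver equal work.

T_C = 28 °C → 28 + 273.15 = 301.15 K.
For reversible stages Q_m = Q_H·(T_m/T_H). Setting W₁ = Q_H(1 − T_m/T_H) equal to W₂ = Q_m(1 − T_C/T_m) = Q_H·(T_m − T_C)/T_H gives T_H − T_m = T_m − T_C, so T_m = (T_H + T_C)/2 = (443.00 + 301.15)/2 = 372.1 K.

T_m ≈ 372.1 K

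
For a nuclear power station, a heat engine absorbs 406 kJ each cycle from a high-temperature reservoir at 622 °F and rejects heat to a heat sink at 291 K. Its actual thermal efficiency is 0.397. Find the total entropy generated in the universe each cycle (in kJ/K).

T_H = 622 °F → (622 − 32) × 5/9 = 327.78 °C = 600.93 K.
W = η·Q_H = 0.397 × 406 = 161.2 kJ, so Q_C = Q_H − W = 244.8 kJ.
The hot reservoir loses entropy Q_H/T_H = 406/600.93 = 0.6756 kJ/K; the cold reservoir gains Q_C/T_C = 244.8/291.00 = 0.8413 kJ/K.
ΔS_univ = −Q_H/T_H + Q_C/T_C = 0.166 kJ/K (> 0, since η = 0.397 < η_Carnot = 0.516).

ΔS_univ ≈ 0.166 kJ/K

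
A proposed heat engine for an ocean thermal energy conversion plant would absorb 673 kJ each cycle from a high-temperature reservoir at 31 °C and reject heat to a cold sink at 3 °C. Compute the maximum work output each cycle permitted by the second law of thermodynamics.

T_H = 31 °C → 31 + 273.15 = 304.15 K.
T_C = 3 °C → 3 + 273.15 = 276.15 K.
By the Carnot theorem, η_max = 1 − T_C/T_H = 1 − 276.15/304.15 = 0.0921.
W_max = η_max · Q_H = 0.0921 × 673 = 61.96 kJ.

W_max ≈ 61.96 kJ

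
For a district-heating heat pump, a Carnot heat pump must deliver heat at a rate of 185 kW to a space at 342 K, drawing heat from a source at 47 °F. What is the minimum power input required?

Ẇ_in ≈ 32.74 kW

T_C = 47 °F → (47 − 32) × 5/9 = 8.33 °C = 281.48 K.
For a reversible heat pump, COP_HP = T_H/(T_H − T_C) = 342.00/60.52 = 5.6513.
W = Q_H/COP_HP = 185/5.6513 = 32.74 kW.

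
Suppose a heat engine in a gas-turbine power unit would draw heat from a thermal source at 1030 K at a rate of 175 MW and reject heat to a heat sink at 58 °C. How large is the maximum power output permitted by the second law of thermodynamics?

Ẇ_max ≈ 119 MW

T_C = 58 °C → 58 + 273.15 = 331.15 K.
By the Carnot theorem, η_max = 1 − T_C/T_H = 1 − 331.15/1030.00 = 0.6785.
W_max = η_max · Q_H = 0.6785 × 175 = 119 MW.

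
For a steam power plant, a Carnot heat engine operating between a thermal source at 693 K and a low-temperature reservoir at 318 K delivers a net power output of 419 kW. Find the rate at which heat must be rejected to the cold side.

Since the cycle is reversible, η = 1 − T_C/T_H = 1 − 318.00/693.00 = 0.5411.
Since Q_C/Q_H = T_C/T_H and Q_H = W/η, Q_C = W·T_C/(T_H − T_C) = 419 × 318.00/375.00 = 355 kW.

Q̇_C ≈ 355 kW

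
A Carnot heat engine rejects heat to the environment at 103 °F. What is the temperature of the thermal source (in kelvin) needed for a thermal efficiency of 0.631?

T_C = 103 °F → (103 − 32) × 5/9 = 39.44 °C = 312.59 K.
From η = 1 − T_C/T_H, solving for T_H gives T_H = T_C/(1 − η) = 312.59/(1 − 0.631) = 847 K.

T_H ≈ 847 K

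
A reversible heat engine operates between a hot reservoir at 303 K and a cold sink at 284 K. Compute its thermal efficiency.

Since the cycle is reversible, η = 1 − T_C/T_H = 1 − 284.00/303.00 = 0.06271.

η ≈ 0.06271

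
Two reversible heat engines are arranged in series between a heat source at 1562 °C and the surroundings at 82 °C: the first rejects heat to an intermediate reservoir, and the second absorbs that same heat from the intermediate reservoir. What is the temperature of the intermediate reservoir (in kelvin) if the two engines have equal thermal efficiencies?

T_H = 1562 °C → 1562 + 273.15 = 1835.15 K.
T_C = 82 °C → 82 + 273.15 = 355.15 K.
Equal efficiencies require 1 − T_m/T_H = 1 − T_C/T_m, i.e. T_m/T_H = T_C/T_m, so T_m = √(T_H·T_C) = √(1835.15 × 355.15) = 807 K.

T_m ≈ 807 K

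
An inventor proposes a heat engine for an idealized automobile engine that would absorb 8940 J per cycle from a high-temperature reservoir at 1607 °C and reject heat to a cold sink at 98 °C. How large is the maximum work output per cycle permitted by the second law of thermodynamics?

T_H = 1607 °C → 1607 + 273.15 = 1880.15 K.
T_C = 98 °C → 98 + 273.15 = 371.15 K.
No engine can exceed the Carnot limit: η_max = 1 − T_C/T_H = 1 − 371.15/1880.15 = 0.8026.
W_max = η_max · Q_H = 0.8026 × 8940 = 7175 J.

W_max ≈ 7175 J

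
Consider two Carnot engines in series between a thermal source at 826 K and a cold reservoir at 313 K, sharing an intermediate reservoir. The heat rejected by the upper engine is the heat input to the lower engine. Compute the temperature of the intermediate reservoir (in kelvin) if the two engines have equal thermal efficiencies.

T_m ≈ 508 K

Equal efficiencies require 1 − T_m/T_H = 1 − T_C/T_m, i.e. T_m/T_H = T_C/T_m, so T_m = √(T_H·T_C) = √(826.00 × 313.00) = 508 K.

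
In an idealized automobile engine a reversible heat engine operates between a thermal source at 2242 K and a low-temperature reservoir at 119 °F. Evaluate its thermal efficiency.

η ≈ 0.8566

T_C = 119 °F → (119 − 32) × 5/9 = 48.33 °C = 321.48 K.
The Carnot efficiency is η = 1 − T_C/T_H = 1 − 321.48/2242.00 = 0.8566.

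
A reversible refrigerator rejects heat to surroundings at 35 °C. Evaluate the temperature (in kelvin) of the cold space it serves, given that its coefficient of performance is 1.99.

T_H = 35 °C → 35 + 273.15 = 308.15 K.
COP_R = T_C/(T_H − T_C) ⇒ T_C = T_H·COP_R/(1 + COP_R) = 308.15 × 1.99/(1 + 1.99) = 205 K.

T_C ≈ 205 K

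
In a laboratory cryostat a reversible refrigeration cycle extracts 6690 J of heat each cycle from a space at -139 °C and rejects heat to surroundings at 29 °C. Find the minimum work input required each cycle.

W_in ≈ 8380 J

T_H = 29 °C → 29 + 273.15 = 302.15 K.
T_C = -139 °C → -139 + 273.15 = 134.15 K.
The reversible coefficient of performance is COP_R = T_C/(T_H − T_C) = 134.15/168.00 = 0.7985.
W = Q_C/COP_R = 6690/0.7985 = 8380 J.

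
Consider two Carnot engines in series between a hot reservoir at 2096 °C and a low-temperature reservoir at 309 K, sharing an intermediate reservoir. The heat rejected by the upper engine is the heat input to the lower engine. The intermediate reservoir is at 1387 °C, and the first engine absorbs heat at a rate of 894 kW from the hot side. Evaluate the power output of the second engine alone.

T_H = 2096 °C → 2096 + 273.15 = 2369.15 K.
T_m = 1387 °C → 1387 + 273.15 = 1660.15 K.
Heat entering the second stage: Q_m = Q_H·(T_m/T_H) = 894 × 1660.15/2369.15 = 626 kW.
Second-stage efficiency η₂ = 1 − T_C/T_m = 1 − 309.00/1660.15 = 0.8139, so W₂ = η₂·Q_m = 510 kW.

Ẇ₂ ≈ 510 kW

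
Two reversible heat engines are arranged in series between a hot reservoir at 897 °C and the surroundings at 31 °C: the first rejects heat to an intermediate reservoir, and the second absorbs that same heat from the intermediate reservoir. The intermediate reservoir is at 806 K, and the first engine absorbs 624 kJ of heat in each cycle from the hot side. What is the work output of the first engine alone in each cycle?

W₁ ≈ 194.2 kJ

T_H = 897 °C → 897 + 273.15 = 1170.15 K.
T_C = 31 °C → 31 + 273.15 = 304.15 K.
First-stage efficiency η₁ = 1 − T_m/T_H = 1 − 806.00/1170.15 = 0.3112.
W₁ = η₁·Q_H = 0.3112 × 624 = 194.2 kJ.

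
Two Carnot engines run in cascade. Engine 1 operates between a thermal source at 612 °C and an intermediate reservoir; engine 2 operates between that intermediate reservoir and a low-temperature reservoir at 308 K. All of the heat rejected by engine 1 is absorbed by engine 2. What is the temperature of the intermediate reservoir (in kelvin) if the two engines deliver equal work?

T_m ≈ 596.6 K

T_H = 612 °C → 612 + 273.15 = 885.15 K.
For reversible stages Q_m = Q_H·(T_m/T_H). Setting W₁ = Q_H(1 − T_m/T_H) equal to W₂ = Q_m(1 − T_C/T_m) = Q_H·(T_m − T_C)/T_H gives T_H − T_m = T_m − T_C, so T_m = (T_H + T_C)/2 = (885.15 + 308.00)/2 = 596.6 K.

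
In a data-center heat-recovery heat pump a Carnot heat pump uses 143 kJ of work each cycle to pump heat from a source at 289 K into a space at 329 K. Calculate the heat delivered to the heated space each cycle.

Q_H ≈ 1180 kJ

For a reversible heat pump, COP_HP = T_H/(T_H − T_C) = 329.00/40.00 = 8.2250.
Q_H = COP_HP · W = 8.2250 × 143 = 1180 kJ.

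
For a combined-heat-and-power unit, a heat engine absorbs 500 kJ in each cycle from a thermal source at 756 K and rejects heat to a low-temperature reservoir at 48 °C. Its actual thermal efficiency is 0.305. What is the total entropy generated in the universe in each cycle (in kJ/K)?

T_C = 48 °C → 48 + 273.15 = 321.15 K.
W = η·Q_H = 0.305 × 500 = 152.5 kJ, so Q_C = Q_H − W = 347.5 kJ.
The hot reservoir loses entropy Q_H/T_H = 500/756.00 = 0.6614 kJ/K; the cold reservoir gains Q_C/T_C = 347.5/321.15 = 1.082 kJ/K.
ΔS_univ = −Q_H/T_H + Q_C/T_C = 0.4207 kJ/K (> 0, since η = 0.305 < η_Carnot = 0.575).

ΔS_univ ≈ 0.4207 kJ/K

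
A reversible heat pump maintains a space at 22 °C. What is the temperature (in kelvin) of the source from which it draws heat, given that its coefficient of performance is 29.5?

T_H = 22 °C → 22 + 273.15 = 295.15 K.
COP_HP = T_H/(T_H − T_C) ⇒ T_C = T_H·(COP_HP − 1)/COP_HP = 295.15 × (29.5 − 1)/29.5 = 285.1 K.

T_C ≈ 285.1 K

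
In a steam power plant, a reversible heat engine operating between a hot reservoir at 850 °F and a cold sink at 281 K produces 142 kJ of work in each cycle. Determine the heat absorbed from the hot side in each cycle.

T_H = 850 °F → (850 − 32) × 5/9 = 454.44 °C = 727.59 K.
For a reversible engine, η = 1 − T_C/T_H = 1 − 281.00/727.59 = 0.6138.
Q_H = W/η = 142/0.6138 = 231 kJ.

Q_H ≈ 231 kJ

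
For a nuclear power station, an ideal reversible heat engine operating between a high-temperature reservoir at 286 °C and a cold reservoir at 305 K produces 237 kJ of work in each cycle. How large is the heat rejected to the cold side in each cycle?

Q_C ≈ 284.4 kJ

T_H = 286 °C → 286 + 273.15 = 559.15 K.
η_rev = 1 − T_C/T_H = 1 − 305.00/559.15 = 0.4545.
Since Q_C/Q_H = T_C/T_H and Q_H = W/η, Q_C = W·T_C/(T_H − T_C) = 237 × 305.00/254.15 = 284.4 kJ.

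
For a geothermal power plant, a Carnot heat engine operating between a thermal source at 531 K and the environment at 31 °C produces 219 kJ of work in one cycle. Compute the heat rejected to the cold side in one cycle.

Q_C ≈ 294 kJ

T_C = 31 °C → 31 + 273.15 = 304.15 K.
For a reversible engine, η = 1 − T_C/T_H = 1 − 304.15/531.00 = 0.4272.
Since Q_C/Q_H = T_C/T_H and Q_H = W/η, Q_C = W·T_C/(T_H − T_C) = 219 × 304.15/226.85 = 294 kJ.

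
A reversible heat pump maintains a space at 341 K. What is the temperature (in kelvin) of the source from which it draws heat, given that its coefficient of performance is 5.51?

T_C ≈ 279.1 K

COP_HP = T_H/(T_H − T_C) ⇒ T_C = T_H·(COP_HP − 1)/COP_HP = 341.00 × (5.51 − 1)/5.51 = 279.1 K.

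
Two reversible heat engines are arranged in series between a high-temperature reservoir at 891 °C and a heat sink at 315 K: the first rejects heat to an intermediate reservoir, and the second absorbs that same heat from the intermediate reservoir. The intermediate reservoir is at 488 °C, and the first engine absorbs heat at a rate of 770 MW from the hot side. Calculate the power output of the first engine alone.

Ẇ₁ ≈ 267 MW

T_H = 891 °C → 891 + 273.15 = 1164.15 K.
T_m = 488 °C → 488 + 273.15 = 761.15 K.
First-stage efficiency η₁ = 1 − T_m/T_H = 1 − 761.15/1164.15 = 0.3462.
W₁ = η₁·Q_H = 0.3462 × 770 = 267 MW.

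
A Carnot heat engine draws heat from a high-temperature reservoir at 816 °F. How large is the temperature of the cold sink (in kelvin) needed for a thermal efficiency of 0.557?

T_H = 816 °F → (816 − 32) × 5/9 = 435.56 °C = 708.71 K.
From η = 1 − T_C/T_H, T_C = T_H·(1 − η) = 708.71 × (1 − 0.557) = 314 K.

T_C ≈ 314 K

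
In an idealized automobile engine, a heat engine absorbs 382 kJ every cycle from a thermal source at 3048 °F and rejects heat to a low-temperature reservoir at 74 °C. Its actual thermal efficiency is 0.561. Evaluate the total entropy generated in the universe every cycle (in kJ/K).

ΔS_univ ≈ 0.287 kJ/K

T_H = 3048 °F → (3048 − 32) × 5/9 = 1675.56 °C = 1948.71 K.
T_C = 74 °C → 74 + 273.15 = 347.15 K.
W = η·Q_H = 0.561 × 382 = 214.3 kJ, so Q_C = Q_H − W = 167.7 kJ.
The hot reservoir loses entropy Q_H/T_H = 382/1948.71 = 0.1960 kJ/K; the cold reservoir gains Q_C/T_C = 167.7/347.15 = 0.4831 kJ/K.
ΔS_univ = −Q_H/T_H + Q_C/T_C = 0.287 kJ/K (> 0, since η = 0.561 < η_Carnot = 0.822).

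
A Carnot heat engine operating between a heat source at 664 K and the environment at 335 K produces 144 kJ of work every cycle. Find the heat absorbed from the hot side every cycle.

Since the cycle is reversible, η = 1 − T_C/T_H = 1 − 335.00/664.00 = 0.4955.
Q_H = W/η = 144/0.4955 = 291 kJ.

Q_H ≈ 291 kJ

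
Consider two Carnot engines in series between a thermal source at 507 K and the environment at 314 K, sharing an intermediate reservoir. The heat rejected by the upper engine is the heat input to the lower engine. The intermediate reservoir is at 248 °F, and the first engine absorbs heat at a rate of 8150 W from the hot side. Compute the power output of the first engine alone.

T_m = 248 °F → (248 − 32) × 5/9 = 120.00 °C = 393.15 K.
First-stage efficiency η₁ = 1 − T_m/T_H = 1 − 393.15/507.00 = 0.2246.
W₁ = η₁·Q_H = 0.2246 × 8150 = 1830 W.

Ẇ₁ ≈ 1830 W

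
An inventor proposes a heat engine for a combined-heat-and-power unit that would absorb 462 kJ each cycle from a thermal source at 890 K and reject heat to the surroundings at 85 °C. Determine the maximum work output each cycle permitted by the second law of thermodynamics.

W_max ≈ 276 kJ

T_C = 85 °C → 85 + 273.15 = 358.15 K.
By the Carnot theorem, η_max = 1 − T_C/T_H = 1 − 358.15/890.00 = 0.5976.
W_max = η_max · Q_H = 0.5976 × 462 = 276 kJ.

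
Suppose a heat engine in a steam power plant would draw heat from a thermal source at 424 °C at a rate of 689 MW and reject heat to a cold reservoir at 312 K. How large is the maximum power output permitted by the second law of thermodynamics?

T_H = 424 °C → 424 + 273.15 = 697.15 K.
The second-law ceiling is the Carnot efficiency, η_max = 1 − T_C/T_H = 1 − 312.00/697.15 = 0.5525.
W_max = η_max · Q_H = 0.5525 × 689 = 381 MW.

Ẇ_max ≈ 381 MW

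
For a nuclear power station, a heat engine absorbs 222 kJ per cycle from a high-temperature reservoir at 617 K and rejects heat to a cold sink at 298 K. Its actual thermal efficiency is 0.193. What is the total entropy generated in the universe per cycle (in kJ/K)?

ΔS_univ ≈ 0.241 kJ/K

W = η·Q_H = 0.193 × 222 = 42.85 kJ, so Q_C = Q_H − W = 179.2 kJ.
Reservoir entropy changes: ΔS_H = −Q_H/T_H = −222/617.00 = -0.3598 kJ/K and ΔS_C = +Q_C/T_C = 179.2/298.00 = 0.6012 kJ/K.
ΔS_univ = −Q_H/T_H + Q_C/T_C = 0.241 kJ/K (> 0, since η = 0.193 < η_Carnot = 0.517).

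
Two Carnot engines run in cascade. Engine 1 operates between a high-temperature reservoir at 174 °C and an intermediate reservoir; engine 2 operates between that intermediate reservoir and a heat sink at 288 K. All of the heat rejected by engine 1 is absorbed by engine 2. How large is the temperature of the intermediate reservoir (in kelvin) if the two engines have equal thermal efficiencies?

T_m ≈ 359 K

T_H = 174 °C → 174 + 273.15 = 447.15 K.
Equal efficiencies require 1 − T_m/T_H = 1 − T_C/T_m, i.e. T_m/T_H = T_C/T_m, so T_m = √(T_H·T_C) = √(447.15 × 288.00) = 359 K.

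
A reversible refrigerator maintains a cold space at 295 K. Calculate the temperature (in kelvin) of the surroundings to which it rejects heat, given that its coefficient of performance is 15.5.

T_H ≈ 314.0 K

COP_R = T_C/(T_H − T_C) ⇒ T_H = T_C·(1 + 1/COP_R) = 295.00 × (1 + 1/15.5) = 314.0 K.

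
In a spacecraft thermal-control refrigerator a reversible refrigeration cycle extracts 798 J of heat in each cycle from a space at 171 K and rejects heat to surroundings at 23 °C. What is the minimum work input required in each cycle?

W_in ≈ 584 J

T_H = 23 °C → 23 + 273.15 = 296.15 K.
Carnot COP: COP_R = T_C/(T_H − T_C) = 171.00/125.15 = 1.3664.
W = Q_C/COP_R = 798/1.3664 = 584 J.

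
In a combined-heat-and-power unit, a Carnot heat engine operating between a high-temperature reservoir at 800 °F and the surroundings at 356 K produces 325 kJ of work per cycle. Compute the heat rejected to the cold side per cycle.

T_H = 800 °F → (800 − 32) × 5/9 = 426.67 °C = 699.82 K.
Since the cycle is reversible, η = 1 − T_C/T_H = 1 − 356.00/699.82 = 0.4913.
Since Q_C/Q_H = T_C/T_H and Q_H = W/η, Q_C = W·T_C/(T_H − T_C) = 325 × 356.00/343.82 = 337 kJ.

Q_C ≈ 337 kJ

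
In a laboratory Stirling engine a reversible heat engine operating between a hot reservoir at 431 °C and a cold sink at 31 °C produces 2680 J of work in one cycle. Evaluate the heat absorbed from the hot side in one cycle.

T_H = 431 °C → 431 + 273.15 = 704.15 K.
T_C = 31 °C → 31 + 273.15 = 304.15 K.
The Carnot efficiency is η = 1 − T_C/T_H = 1 − 304.15/704.15 = 0.5681.
Q_H = W/η = 2680/0.5681 = 4720 J.

Q_H ≈ 4720 J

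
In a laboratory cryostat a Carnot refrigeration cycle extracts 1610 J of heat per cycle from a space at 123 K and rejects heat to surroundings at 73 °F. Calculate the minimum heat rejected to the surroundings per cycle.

Q_H ≈ 3870 J

T_H = 73 °F → (73 − 32) × 5/9 = 22.78 °C = 295.93 K.
For a reversible cycle Q_H/Q_C = T_H/T_C, so Q_H = Q_C·T_H/T_C = 1610 × 295.93/123.00 = 3870 J.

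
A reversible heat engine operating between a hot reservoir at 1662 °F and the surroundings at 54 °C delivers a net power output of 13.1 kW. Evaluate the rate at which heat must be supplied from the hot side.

T_H = 1662 °F → (1662 − 32) × 5/9 = 905.56 °C = 1178.71 K.
T_C = 54 °C → 54 + 273.15 = 327.15 K.
η_rev = 1 − T_C/T_H = 1 − 327.15/1178.71 = 0.7224.
Q_H = W/η = 13.1/0.7224 = 18.1 kW.

Q̇_H ≈ 18.1 kW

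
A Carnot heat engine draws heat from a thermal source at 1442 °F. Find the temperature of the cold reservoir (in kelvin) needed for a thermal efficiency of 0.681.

T_H = 1442 °F → (1442 − 32) × 5/9 = 783.33 °C = 1056.48 K.
From η = 1 − T_C/T_H, T_C = T_H·(1 − η) = 1056.48 × (1 − 0.681) = 337 K.

T_C ≈ 337 K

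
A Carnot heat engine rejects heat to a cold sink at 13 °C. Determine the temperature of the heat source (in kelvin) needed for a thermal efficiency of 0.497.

T_H ≈ 568.9 K

T_C = 13 °C → 13 + 273.15 = 286.15 K.
From η = 1 − T_C/T_H, solving for T_H gives T_H = T_C/(1 − η) = 286.15/(1 − 0.497) = 568.9 K.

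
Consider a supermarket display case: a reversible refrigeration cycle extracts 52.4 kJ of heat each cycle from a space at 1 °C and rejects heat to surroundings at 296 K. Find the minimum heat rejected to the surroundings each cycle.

Q_H ≈ 56.6 kJ

T_C = 1 °C → 1 + 273.15 = 274.15 K.
For a reversible cycle Q_H/Q_C = T_H/T_C, so Q_H = Q_C·T_H/T_C = 52.4 × 296.00/274.15 = 56.6 kJ.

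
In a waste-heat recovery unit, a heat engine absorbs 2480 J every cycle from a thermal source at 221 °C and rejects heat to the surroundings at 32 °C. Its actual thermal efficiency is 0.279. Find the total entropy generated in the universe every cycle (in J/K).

ΔS_univ ≈ 0.841 J/K

T_H = 221 °C → 221 + 273.15 = 494.15 K.
T_C = 32 °C → 32 + 273.15 = 305.15 K.
W = η·Q_H = 0.279 × 2480 = 691.9 J, so Q_C = Q_H − W = 1788 J.
Reservoir entropy changes: ΔS_H = −Q_H/T_H = −2480/494.15 = -5.019 J/K and ΔS_C = +Q_C/T_C = 1788/305.15 = 5.860 J/K.
ΔS_univ = −Q_H/T_H + Q_C/T_C = 0.841 J/K (> 0, since η = 0.279 < η_Carnot = 0.382).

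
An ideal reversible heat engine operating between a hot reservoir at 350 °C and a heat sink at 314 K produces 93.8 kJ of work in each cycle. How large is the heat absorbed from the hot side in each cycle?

Q_H ≈ 189.1 kJ

T_H = 350 °C → 350 + 273.15 = 623.15 K.
η_rev = 1 − T_C/T_H = 1 − 314.00/623.15 = 0.4961.
Q_H = W/η = 93.8/0.4961 = 189.1 kJ.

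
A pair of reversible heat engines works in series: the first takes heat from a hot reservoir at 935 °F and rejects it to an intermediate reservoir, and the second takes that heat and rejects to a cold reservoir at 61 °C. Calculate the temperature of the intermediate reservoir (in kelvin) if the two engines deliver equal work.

T_m ≈ 554 K

T_H = 935 °F → (935 − 32) × 5/9 = 501.67 °C = 774.82 K.
T_C = 61 °C → 61 + 273.15 = 334.15 K.
For reversible stages Q_m = Q_H·(T_m/T_H). Setting W₁ = Q_H(1 − T_m/T_H) equal to W₂ = Q_m(1 − T_C/T_m) = Q_H·(T_m − T_C)/T_H gives T_H − T_m = T_m − T_C, so T_m = (T_H + T_C)/2 = (774.82 + 334.15)/2 = 554 K.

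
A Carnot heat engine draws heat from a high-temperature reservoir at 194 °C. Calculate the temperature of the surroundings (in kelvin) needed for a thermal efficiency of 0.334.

T_H = 194 °C → 194 + 273.15 = 467.15 K.
From η = 1 − T_C/T_H, T_C = T_H·(1 − η) = 467.15 × (1 − 0.334) = 311 K.

T_C ≈ 311 K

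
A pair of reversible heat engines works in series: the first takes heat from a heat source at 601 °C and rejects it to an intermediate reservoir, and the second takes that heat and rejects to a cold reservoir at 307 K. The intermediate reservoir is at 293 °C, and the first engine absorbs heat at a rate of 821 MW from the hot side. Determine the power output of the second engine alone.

Ẇ₂ ≈ 243.4 MW

T_H = 601 °C → 601 + 273.15 = 874.15 K.
T_m = 293 °C → 293 + 273.15 = 566.15 K.
Heat entering the second stage: Q_m = Q_H·(T_m/T_H) = 821 × 566.15/874.15 = 531.7 MW.
Second-stage efficiency η₂ = 1 − T_C/T_m = 1 − 307.00/566.15 = 0.4577, so W₂ = η₂·Q_m = 243.4 MW.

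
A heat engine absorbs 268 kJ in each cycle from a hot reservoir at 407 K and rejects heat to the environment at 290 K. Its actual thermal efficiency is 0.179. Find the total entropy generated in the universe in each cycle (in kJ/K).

ΔS_univ ≈ 0.100 kJ/K

W = η·Q_H = 0.179 × 268 = 47.97 kJ, so Q_C = Q_H − W = 220.0 kJ.
The hot reservoir loses entropy Q_H/T_H = 268/407.00 = 0.6585 kJ/K; the cold reservoir gains Q_C/T_C = 220.0/290.00 = 0.7587 kJ/K.
ΔS_univ = −Q_H/T_H + Q_C/T_C = 0.100 kJ/K (> 0, since η = 0.179 < η_Carnot = 0.287).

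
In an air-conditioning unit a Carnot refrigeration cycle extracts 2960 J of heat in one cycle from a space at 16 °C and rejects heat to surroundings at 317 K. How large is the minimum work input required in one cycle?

W_in ≈ 285 J

T_C = 16 °C → 16 + 273.15 = 289.15 K.
The reversible coefficient of performance is COP_R = T_C/(T_H − T_C) = 289.15/27.85 = 10.3824.
W = Q_C/COP_R = 2960/10.3824 = 285 J.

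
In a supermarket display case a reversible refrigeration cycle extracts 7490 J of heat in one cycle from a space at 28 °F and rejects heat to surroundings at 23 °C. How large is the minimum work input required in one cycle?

T_H = 23 °C → 23 + 273.15 = 296.15 K.
T_C = 28 °F → (28 − 32) × 5/9 = -2.22 °C = 270.93 K.
The reversible coefficient of performance is COP_R = T_C/(T_H − T_C) = 270.93/25.22 = 10.7416.
W = Q_C/COP_R = 7490/10.7416 = 697 J.

W_in ≈ 697 J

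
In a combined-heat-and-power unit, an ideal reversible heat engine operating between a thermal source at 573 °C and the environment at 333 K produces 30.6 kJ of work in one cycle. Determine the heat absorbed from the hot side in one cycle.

T_H = 573 °C → 573 + 273.15 = 846.15 K.
The Carnot efficiency is η = 1 − T_C/T_H = 1 − 333.00/846.15 = 0.6065.
Q_H = W/η = 30.6/0.6065 = 50.5 kJ.

Q_H ≈ 50.5 kJ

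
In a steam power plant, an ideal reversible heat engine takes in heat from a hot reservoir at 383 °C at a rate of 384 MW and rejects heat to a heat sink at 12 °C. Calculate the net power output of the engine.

Ẇ ≈ 217.1 MW

T_H = 383 °C → 383 + 273.15 = 656.15 K.
T_C = 12 °C → 12 + 273.15 = 285.15 K.
The Carnot efficiency is η = 1 − T_C/T_H = 1 − 285.15/656.15 = 0.5654.
W = η·Q_H = 0.5654 × 384 = 217.1 MW.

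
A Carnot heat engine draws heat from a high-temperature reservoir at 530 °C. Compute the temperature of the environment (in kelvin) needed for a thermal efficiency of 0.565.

T_H = 530 °C → 530 + 273.15 = 803.15 K.
From η = 1 − T_C/T_H, T_C = T_H·(1 − η) = 803.15 × (1 − 0.565) = 349 K.

T_C ≈ 349 K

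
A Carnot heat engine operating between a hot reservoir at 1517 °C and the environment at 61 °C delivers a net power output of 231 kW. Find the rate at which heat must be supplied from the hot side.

T_H = 1517 °C → 1517 + 273.15 = 1790.15 K.
T_C = 61 °C → 61 + 273.15 = 334.15 K.
η_rev = 1 − T_C/T_H = 1 − 334.15/1790.15 = 0.8133.
Q_H = W/η = 231/0.8133 = 284.0 kW.

Q̇_H ≈ 284.0 kW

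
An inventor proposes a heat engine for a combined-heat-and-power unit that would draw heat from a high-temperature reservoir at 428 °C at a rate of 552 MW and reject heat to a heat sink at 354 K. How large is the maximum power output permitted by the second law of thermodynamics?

T_H = 428 °C → 428 + 273.15 = 701.15 K.
No engine can exceed the Carnot limit: η_max = 1 − T_C/T_H = 1 − 354.00/701.15 = 0.4951.
W_max = η_max · Q_H = 0.4951 × 552 = 273 MW.

Ẇ_max ≈ 273 MW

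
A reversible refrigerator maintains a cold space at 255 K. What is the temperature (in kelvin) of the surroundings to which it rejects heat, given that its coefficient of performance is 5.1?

COP_R = T_C/(T_H − T_C) ⇒ T_H = T_C·(1 + 1/COP_R) = 255.00 × (1 + 1/5.1) = 305 K.

T_H ≈ 305 K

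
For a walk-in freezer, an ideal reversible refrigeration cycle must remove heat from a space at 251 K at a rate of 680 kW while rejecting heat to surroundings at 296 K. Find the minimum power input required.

Ẇ_in ≈ 121.9 kW

The reversible coefficient of performance is COP_R = T_C/(T_H − T_C) = 251.00/45.00 = 5.5778.
W = Q_C/COP_R = 680/5.5778 = 121.9 kW.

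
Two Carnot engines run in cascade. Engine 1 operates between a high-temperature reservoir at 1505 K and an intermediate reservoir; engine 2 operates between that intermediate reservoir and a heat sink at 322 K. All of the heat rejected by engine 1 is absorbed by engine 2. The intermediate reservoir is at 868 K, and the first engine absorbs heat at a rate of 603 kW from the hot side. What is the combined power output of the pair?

Two reversible stages in series are equivalent to a single Carnot engine between T_H and T_C, so η_total = 1 − T_C/T_H = 1 − 322.00/1505.00 = 0.7860.
W_total = η_total · Q_H = 0.7860 × 603 = 474 kW.

Ẇ_total ≈ 474 kW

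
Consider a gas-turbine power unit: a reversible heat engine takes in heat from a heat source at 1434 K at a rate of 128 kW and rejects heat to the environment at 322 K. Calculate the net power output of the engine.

For a reversible engine, η = 1 − T_C/T_H = 1 − 322.00/1434.00 = 0.7755.
W = η·Q_H = 0.7755 × 128 = 99.26 kW.

Ẇ ≈ 99.26 kW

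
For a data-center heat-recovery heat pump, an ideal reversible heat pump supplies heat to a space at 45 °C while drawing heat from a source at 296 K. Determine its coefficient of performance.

T_H = 45 °C → 45 + 273.15 = 318.15 K.
Reversible heating COP: COP_HP = T_H/(T_H − T_C) = 318.15/(318.15 − 296.00) = 14.4.

COP_HP ≈ 14.4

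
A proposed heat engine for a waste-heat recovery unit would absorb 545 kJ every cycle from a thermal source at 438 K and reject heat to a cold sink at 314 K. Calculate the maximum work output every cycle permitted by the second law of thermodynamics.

No engine can exceed the Carnot limit: η_max = 1 − T_C/T_H = 1 − 314.00/438.00 = 0.2831.
W_max = η_max · Q_H = 0.2831 × 545 = 154.3 kJ.

W_max ≈ 154.3 kJ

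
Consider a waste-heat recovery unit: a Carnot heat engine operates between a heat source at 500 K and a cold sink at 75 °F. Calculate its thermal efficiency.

η ≈ 0.406

T_C = 75 °F → (75 − 32) × 5/9 = 23.89 °C = 297.04 K.
Carnot efficiency: η = 1 − T_C/T_H = 1 − 297.04/500.00 = 0.406.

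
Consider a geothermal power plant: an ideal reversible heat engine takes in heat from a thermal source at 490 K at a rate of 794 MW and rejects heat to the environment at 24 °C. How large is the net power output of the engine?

T_C = 24 °C → 24 + 273.15 = 297.15 K.
For a reversible engine, η = 1 − T_C/T_H = 1 − 297.15/490.00 = 0.3936.
W = η·Q_H = 0.3936 × 794 = 312 MW.

Ẇ ≈ 312 MW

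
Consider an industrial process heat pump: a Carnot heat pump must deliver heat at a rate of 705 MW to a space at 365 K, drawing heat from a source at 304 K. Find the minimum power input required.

Ẇ_in ≈ 118 MW

For a reversible heat pump, COP_HP = T_H/(T_H − T_C) = 365.00/61.00 = 5.9836.
W = Q_H/COP_HP = 705/5.9836 = 118 MW.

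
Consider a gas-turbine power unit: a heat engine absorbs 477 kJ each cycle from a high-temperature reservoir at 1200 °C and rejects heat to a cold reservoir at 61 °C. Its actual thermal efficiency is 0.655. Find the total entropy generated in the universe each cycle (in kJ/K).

ΔS_univ ≈ 0.169 kJ/K

T_H = 1200 °C → 1200 + 273.15 = 1473.15 K.
T_C = 61 °C → 61 + 273.15 = 334.15 K.
W = η·Q_H = 0.655 × 477 = 312.4 kJ, so Q_C = Q_H − W = 164.6 kJ.
Entropy balance on the reservoirs: −Q_H/T_H = -0.3238 kJ/K, +Q_C/T_C = 0.4925 kJ/K.
ΔS_univ = −Q_H/T_H + Q_C/T_C = 0.169 kJ/K (> 0, since η = 0.655 < η_Carnot = 0.773).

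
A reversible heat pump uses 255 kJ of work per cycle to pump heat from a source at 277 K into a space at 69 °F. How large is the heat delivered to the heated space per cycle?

Q_H ≈ 4483 kJ

T_H = 69 °F → (69 − 32) × 5/9 = 20.56 °C = 293.71 K.
The Carnot heat-pump COP is COP_HP = T_H/(T_H − T_C) = 293.71/16.71 = 17.5813.
Q_H = COP_HP · W = 17.5813 × 255 = 4483 kJ.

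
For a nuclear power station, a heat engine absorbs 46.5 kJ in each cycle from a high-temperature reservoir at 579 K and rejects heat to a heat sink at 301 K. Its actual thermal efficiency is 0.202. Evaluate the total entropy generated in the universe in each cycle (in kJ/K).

ΔS_univ ≈ 0.0430 kJ/K

W = η·Q_H = 0.202 × 46.5 = 9.393 kJ, so Q_C = Q_H − W = 37.11 kJ.
The hot reservoir loses entropy Q_H/T_H = 46.5/579.00 = 0.08031 kJ/K; the cold reservoir gains Q_C/T_C = 37.11/301.00 = 0.1233 kJ/K.
ΔS_univ = −Q_H/T_H + Q_C/T_C = 0.0430 kJ/K (> 0, since η = 0.202 < η_Carnot = 0.480).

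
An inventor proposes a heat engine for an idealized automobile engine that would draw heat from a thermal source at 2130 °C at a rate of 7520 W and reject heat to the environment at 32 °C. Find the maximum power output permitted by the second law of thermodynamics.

Ẇ_max ≈ 6570 W

T_H = 2130 °C → 2130 + 273.15 = 2403.15 K.
T_C = 32 °C → 32 + 273.15 = 305.15 K.
By the Carnot theorem, η_max = 1 − T_C/T_H = 1 − 305.15/2403.15 = 0.8730.
W_max = η_max · Q_H = 0.8730 × 7520 = 6570 W.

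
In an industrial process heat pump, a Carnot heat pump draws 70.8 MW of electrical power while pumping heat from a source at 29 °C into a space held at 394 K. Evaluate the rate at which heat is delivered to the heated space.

Q̇_H ≈ 304 MW

T_C = 29 °C → 29 + 273.15 = 302.15 K.
For a reversible heat pump, COP_HP = T_H/(T_H − T_C) = 394.00/91.85 = 4.2896.
Q_H = COP_HP · W = 4.2896 × 70.8 = 304 MW.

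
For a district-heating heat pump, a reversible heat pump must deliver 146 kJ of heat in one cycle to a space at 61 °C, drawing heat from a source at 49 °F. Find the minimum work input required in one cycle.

T_H = 61 °C → 61 + 273.15 = 334.15 K.
T_C = 49 °F → (49 − 32) × 5/9 = 9.44 °C = 282.59 K.
COP_HP = T_H/(T_H − T_C) = 334.15/51.56 = 6.4814.
W = Q_H/COP_HP = 146/6.4814 = 22.5 kJ.

W_in ≈ 22.5 kJ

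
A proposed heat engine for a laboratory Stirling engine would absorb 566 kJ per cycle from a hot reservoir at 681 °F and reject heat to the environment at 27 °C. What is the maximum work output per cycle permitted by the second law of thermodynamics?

T_H = 681 °F → (681 − 32) × 5/9 = 360.56 °C = 633.71 K.
T_C = 27 °C → 27 + 273.15 = 300.15 K.
No engine can exceed the Carnot limit: η_max = 1 − T_C/T_H = 1 − 300.15/633.71 = 0.5264.
W_max = η_max · Q_H = 0.5264 × 566 = 298 kJ.

W_max ≈ 298 kJ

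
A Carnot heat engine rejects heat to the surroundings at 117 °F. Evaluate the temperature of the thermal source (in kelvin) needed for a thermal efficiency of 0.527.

T_C = 117 °F → (117 − 32) × 5/9 = 47.22 °C = 320.37 K.
From η = 1 − T_C/T_H, solving for T_H gives T_H = T_C/(1 − η) = 320.37/(1 − 0.527) = 677.3 K.

T_H ≈ 677.3 K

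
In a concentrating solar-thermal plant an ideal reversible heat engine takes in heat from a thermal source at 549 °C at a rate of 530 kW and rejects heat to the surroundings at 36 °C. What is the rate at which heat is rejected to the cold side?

T_H = 549 °C → 549 + 273.15 = 822.15 K.
T_C = 36 °C → 36 + 273.15 = 309.15 K.
Since the cycle is reversible, η = 1 − T_C/T_H = 1 − 309.15/822.15 = 0.6240.
For a reversible cycle Q_C/Q_H = T_C/T_H, so Q_C = 530 × 309.15/822.15 = 199.3 kW.

Q̇_C ≈ 199.3 kW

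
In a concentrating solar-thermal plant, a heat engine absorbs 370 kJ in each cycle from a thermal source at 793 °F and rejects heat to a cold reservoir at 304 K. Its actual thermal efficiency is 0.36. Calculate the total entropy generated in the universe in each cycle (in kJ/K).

T_H = 793 °F → (793 − 32) × 5/9 = 422.78 °C = 695.93 K.
W = η·Q_H = 0.36 × 370 = 133.2 kJ, so Q_C = Q_H − W = 236.8 kJ.
The hot reservoir loses entropy Q_H/T_H = 370/695.93 = 0.5317 kJ/K; the cold reservoir gains Q_C/T_C = 236.8/304.00 = 0.7789 kJ/K.
ΔS_univ = −Q_H/T_H + Q_C/T_C = 0.247 kJ/K (> 0, since η = 0.36 < η_Carnot = 0.563).

ΔS_univ ≈ 0.247 kJ/K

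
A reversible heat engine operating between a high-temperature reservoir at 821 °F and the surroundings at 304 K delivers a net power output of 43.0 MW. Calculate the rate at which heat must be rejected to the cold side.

T_H = 821 °F → (821 − 32) × 5/9 = 438.33 °C = 711.48 K.
η_rev = 1 − T_C/T_H = 1 − 304.00/711.48 = 0.5727.
Since Q_C/Q_H = T_C/T_H and Q_H = W/η, Q_C = W·T_C/(T_H − T_C) = 43.0 × 304.00/407.48 = 32.08 MW.

Q̇_C ≈ 32.08 MW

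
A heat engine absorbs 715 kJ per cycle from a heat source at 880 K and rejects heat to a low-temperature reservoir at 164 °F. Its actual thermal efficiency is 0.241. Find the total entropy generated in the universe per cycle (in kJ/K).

ΔS_univ ≈ 0.7538 kJ/K

T_C = 164 °F → (164 − 32) × 5/9 = 73.33 °C = 346.48 K.
W = η·Q_H = 0.241 × 715 = 172.3 kJ, so Q_C = Q_H − W = 542.7 kJ.
The hot reservoir loses entropy Q_H/T_H = 715/880.00 = 0.8125 kJ/K; the cold reservoir gains Q_C/T_C = 542.7/346.48 = 1.566 kJ/K.
ΔS_univ = −Q_H/T_H + Q_C/T_C = 0.7538 kJ/K (> 0, since η = 0.241 < η_Carnot = 0.606).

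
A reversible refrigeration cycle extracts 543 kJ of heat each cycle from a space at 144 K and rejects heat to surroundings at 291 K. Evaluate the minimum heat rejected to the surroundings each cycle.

For a reversible cycle Q_H/Q_C = T_H/T_C, so Q_H = Q_C·T_H/T_C = 543 × 291.00/144.00 = 1097 kJ.

Q_H ≈ 1097 kJ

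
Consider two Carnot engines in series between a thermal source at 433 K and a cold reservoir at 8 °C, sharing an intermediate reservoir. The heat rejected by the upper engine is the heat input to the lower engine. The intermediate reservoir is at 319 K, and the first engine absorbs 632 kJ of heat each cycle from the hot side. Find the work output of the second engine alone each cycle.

W₂ ≈ 55.2 kJ

T_C = 8 °C → 8 + 273.15 = 281.15 K.
Heat entering the second stage: Q_m = Q_H·(T_m/T_H) = 632 × 319.00/433.00 = 466 kJ.
Second-stage efficiency η₂ = 1 − T_C/T_m = 1 − 281.15/319.00 = 0.1187, so W₂ = η₂·Q_m = 55.2 kJ.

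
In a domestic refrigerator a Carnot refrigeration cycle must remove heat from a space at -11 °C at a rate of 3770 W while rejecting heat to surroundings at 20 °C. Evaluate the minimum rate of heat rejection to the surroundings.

T_H = 20 °C → 20 + 273.15 = 293.15 K.
T_C = -11 °C → -11 + 273.15 = 262.15 K.
For a reversible cycle Q_H/Q_C = T_H/T_C, so Q_H = Q_C·T_H/T_C = 3770 × 293.15/262.15 = 4220 W.

Q̇_H ≈ 4220 W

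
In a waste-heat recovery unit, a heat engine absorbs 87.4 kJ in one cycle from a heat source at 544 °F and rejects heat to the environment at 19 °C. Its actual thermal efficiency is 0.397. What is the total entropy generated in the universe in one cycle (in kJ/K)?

T_H = 544 °F → (544 − 32) × 5/9 = 284.44 °C = 557.59 K.
T_C = 19 °C → 19 + 273.15 = 292.15 K.
W = η·Q_H = 0.397 × 87.4 = 34.70 kJ, so Q_C = Q_H − W = 52.70 kJ.
The hot reservoir loses entropy Q_H/T_H = 87.4/557.59 = 0.1567 kJ/K; the cold reservoir gains Q_C/T_C = 52.70/292.15 = 0.1804 kJ/K.
ΔS_univ = −Q_H/T_H + Q_C/T_C = 0.0236 kJ/K (> 0, since η = 0.397 < η_Carnot = 0.476).

ΔS_univ ≈ 0.0236 kJ/K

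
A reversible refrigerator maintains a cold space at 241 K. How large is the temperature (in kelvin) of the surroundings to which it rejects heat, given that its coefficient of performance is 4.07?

COP_R = T_C/(T_H − T_C) ⇒ T_H = T_C·(1 + 1/COP_R) = 241.00 × (1 + 1/4.07) = 300 K.

T_H ≈ 300 K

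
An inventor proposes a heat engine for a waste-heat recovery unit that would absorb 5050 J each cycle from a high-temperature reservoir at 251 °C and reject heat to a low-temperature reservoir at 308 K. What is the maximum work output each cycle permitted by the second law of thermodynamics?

T_H = 251 °C → 251 + 273.15 = 524.15 K.
The second-law ceiling is the Carnot efficiency, η_max = 1 − T_C/T_H = 1 − 308.00/524.15 = 0.4124.
W_max = η_max · Q_H = 0.4124 × 5050 = 2080 J.

W_max ≈ 2080 J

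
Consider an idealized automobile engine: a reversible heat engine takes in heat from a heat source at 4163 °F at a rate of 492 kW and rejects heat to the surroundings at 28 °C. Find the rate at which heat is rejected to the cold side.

Q̇_C ≈ 57.69 kW

T_H = 4163 °F → (4163 − 32) × 5/9 = 2295.00 °C = 2568.15 K.
T_C = 28 °C → 28 + 273.15 = 301.15 K.
The Carnot efficiency is η = 1 − T_C/T_H = 1 − 301.15/2568.15 = 0.8827.
For a reversible cycle Q_C/Q_H = T_C/T_H, so Q_C = 492 × 301.15/2568.15 = 57.69 kW.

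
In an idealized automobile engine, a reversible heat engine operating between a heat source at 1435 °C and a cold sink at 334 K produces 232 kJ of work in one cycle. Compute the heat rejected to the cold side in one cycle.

T_H = 1435 °C → 1435 + 273.15 = 1708.15 K.
Carnot efficiency: η = 1 − T_C/T_H = 1 − 334.00/1708.15 = 0.8045.
Since Q_C/Q_H = T_C/T_H and Q_H = W/η, Q_C = W·T_C/(T_H − T_C) = 232 × 334.00/1374.15 = 56.4 kJ.

Q_C ≈ 56.4 kJ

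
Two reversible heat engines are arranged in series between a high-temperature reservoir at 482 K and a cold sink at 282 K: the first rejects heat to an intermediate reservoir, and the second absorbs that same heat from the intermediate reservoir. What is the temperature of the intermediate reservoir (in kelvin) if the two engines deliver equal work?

For reversible stages Q_m = Q_H·(T_m/T_H). Setting W₁ = Q_H(1 − T_m/T_H) equal to W₂ = Q_m(1 − T_C/T_m) = Q_H·(T_m − T_C)/T_H gives T_H − T_m = T_m − T_C, so T_m = (T_H + T_C)/2 = (482.00 + 282.00)/2 = 382.0 K.

T_m ≈ 382.0 K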